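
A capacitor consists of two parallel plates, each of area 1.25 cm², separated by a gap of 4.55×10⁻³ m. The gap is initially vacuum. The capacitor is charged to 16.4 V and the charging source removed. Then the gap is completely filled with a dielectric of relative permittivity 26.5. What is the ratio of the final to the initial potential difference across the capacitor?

0.0377

Isolated ⇒ Q is held fixed.
C₂ = 26.5 C₁ and V = Q/C, so V₂/V₁ = C₁/C₂ = 0.0377.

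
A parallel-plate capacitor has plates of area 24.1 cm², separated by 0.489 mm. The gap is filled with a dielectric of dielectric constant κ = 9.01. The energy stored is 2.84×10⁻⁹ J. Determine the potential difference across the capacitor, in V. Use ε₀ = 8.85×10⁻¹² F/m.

A = 24.1 cm² = 2.41×10⁻³ m².
C = κε₀A/d = 9.01 × 8.85×10⁻¹² × 2.41×10⁻³ / 4.89×10⁻⁴ = 3.93×10⁻¹⁰ F.
V = √(2U/C) = √(2 × 2.84×10⁻⁹ / 3.93×10⁻¹⁰) = 3.80 V.

V ≈ 3.80 V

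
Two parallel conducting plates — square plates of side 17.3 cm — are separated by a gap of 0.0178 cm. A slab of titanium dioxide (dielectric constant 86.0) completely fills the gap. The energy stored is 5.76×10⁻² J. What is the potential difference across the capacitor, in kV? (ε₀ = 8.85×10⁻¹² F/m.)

A = (17.3 cm)² = 2.99×10⁻² m².
C = κε₀A/d = 86.0 × 8.85×10⁻¹² × 2.99×10⁻² / 1.78×10⁻⁴ = 1.28×10⁻⁷ F.
V = √(2U/C) = √(2 × 5.76×10⁻² / 1.28×10⁻⁷) = 9.49×10² V.

V ≈ 0.949 kV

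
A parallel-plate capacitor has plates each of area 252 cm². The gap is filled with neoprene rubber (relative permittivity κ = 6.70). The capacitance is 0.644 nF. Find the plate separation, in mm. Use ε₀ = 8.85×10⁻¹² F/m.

2.32 mm

A = 252 cm² = 2.52×10⁻² m².
d = κε₀A/C = 6.70 × 8.85×10⁻¹² × 2.52×10⁻² / 6.44×10⁻¹⁰ = 2.32×10⁻³ m.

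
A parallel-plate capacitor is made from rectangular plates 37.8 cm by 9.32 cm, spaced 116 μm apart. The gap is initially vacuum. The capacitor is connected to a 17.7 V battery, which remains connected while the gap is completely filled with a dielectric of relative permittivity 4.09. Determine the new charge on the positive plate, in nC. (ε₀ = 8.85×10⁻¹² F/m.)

195 nC

A = 37.8 × 9.32 cm² = 3.52×10⁻² m².
Initially C₁ = ε₀A/d = 8.85×10⁻¹² × 3.52×10⁻² / 1.16×10⁻⁴ = 2.69×10⁻⁹ F.
Q₁ = 4.76×10⁻⁸ C.
Battery connected ⇒ V is held fixed. C₂ = 4.09 C₁ and Q = CV, so Q₂/Q₁ = C₂/C₁ = 4.09.
Q₂ = 4.09 × 4.76×10⁻⁸ = 1.95×10⁻⁷ C.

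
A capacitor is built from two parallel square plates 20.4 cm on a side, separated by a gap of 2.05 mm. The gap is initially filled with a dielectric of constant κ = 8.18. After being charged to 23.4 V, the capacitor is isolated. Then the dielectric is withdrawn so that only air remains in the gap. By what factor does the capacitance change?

C₂/C₁ ≈ 0.122

C = κε₀A/d scales with κ, so C₂/C₁ = 1/κ = 1/8.18 = 0.122.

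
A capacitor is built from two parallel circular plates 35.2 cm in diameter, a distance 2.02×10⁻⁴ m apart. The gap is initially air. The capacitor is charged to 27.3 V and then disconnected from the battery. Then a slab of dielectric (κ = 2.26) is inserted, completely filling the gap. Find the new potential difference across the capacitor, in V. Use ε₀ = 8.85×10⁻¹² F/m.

12.1 V

A = π(35.2/2 cm)² = 9.73×10⁻² m².
Initially C₁ = ε₀A/d = 8.85×10⁻¹² × 9.73×10⁻² / 2.02×10⁻⁴ = 4.26×10⁻⁹ F.
V₁ = 27.3 V.
Isolated ⇒ Q is held fixed. C₂ = 2.26 C₁ and V = Q/C, so V₂/V₁ = C₁/C₂ = 0.442.
V₂ = 0.442 × 27.3 = 12.1 V.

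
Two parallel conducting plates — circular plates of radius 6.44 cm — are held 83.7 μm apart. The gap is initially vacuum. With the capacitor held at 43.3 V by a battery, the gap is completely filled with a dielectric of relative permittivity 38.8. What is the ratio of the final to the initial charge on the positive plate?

Battery connected ⇒ V is held fixed.
C₂ = 38.8 C₁ and Q = CV, so Q₂/Q₁ = C₂/C₁ = 38.8.

Q₂/Q₁ ≈ 38.8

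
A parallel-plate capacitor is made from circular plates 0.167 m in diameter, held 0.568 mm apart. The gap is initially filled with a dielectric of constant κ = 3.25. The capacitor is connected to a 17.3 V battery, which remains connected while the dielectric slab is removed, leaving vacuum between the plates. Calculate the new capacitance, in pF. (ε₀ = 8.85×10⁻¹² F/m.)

C ≈ 341 pF

A = π(0.167/2 m)² = 2.19×10⁻² m².
Initially C₁ = κε₀A/d = 3.25 × 8.85×10⁻¹² × 2.19×10⁻² / 5.68×10⁻⁴ = 1.11×10⁻⁹ F.
C = κε₀A/d scales with κ, so C₂/C₁ = 1/κ = 1/3.25 = 0.308.
C₂ = 0.308 × 1.11×10⁻⁹ = 3.41×10⁻¹⁰ F.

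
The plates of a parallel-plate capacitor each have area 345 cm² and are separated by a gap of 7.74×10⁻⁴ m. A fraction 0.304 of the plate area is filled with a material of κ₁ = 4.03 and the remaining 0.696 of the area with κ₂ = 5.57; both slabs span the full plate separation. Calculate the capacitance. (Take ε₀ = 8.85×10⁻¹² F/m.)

C ≈ 2.01 nF

A = 345 cm² = 3.45×10⁻² m².
Side-by-side slabs ⇒ two capacitors in parallel, each spanning the full gap.
C₁ = κ₁ε₀A₁/d = 4.03 × 8.85×10⁻¹² × 1.05×10⁻² / 7.74×10⁻⁴ = 4.83×10⁻¹⁰ F.
C₂ = κ₂ε₀A₂/d = 5.57 × 8.85×10⁻¹² × 2.40×10⁻² / 7.74×10⁻⁴ = 1.53×10⁻⁹ F.
C = C₁ + C₂ = 2.01×10⁻⁹ F.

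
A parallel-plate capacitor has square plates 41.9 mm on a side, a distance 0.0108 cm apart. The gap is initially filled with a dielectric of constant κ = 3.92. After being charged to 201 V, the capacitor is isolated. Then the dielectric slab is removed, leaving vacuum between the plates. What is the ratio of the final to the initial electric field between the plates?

E₂/E₁ ≈ 3.92

Isolated ⇒ Q is held fixed.
V₂ = Q/C₂ = V₁/0.255; E = V/d, so E₂/E₁ = (V₂/V₁)(d₁/d₂) = 3.92.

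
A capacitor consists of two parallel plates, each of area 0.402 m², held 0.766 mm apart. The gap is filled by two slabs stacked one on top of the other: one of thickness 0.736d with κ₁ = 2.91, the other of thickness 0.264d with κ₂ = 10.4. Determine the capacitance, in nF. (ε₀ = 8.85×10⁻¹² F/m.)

C ≈ 16.7 nF

Stacked slabs ⇒ two capacitors in series, each with the full plate area.
C₁ = κ₁ε₀A/d₁ = 2.91 × 8.85×10⁻¹² × 0.402 / 5.64×10⁻⁴ = 1.84×10⁻⁸ F.
C₂ = κ₂ε₀A/d₂ = 10.4 × 8.85×10⁻¹² × 0.402 / 2.02×10⁻⁴ = 1.83×10⁻⁷ F.
C = (1/C₁ + 1/C₂)⁻¹ = 1.67×10⁻⁸ F.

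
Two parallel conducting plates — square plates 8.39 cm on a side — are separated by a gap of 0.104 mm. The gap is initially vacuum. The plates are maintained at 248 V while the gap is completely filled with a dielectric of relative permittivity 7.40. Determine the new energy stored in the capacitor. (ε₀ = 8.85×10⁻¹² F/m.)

A = (8.39 cm)² = 7.04×10⁻³ m².
Initially C₁ = ε₀A/d = 8.85×10⁻¹² × 7.04×10⁻³ / 1.04×10⁻⁴ = 5.99×10⁻¹⁰ F.
U₁ = 1.84×10⁻⁵ J.
Battery connected ⇒ V is held fixed. C₂ = 7.40 C₁ and U = ½CV², so U₂/U₁ = C₂/C₁ = 7.40.
U₂ = 7.40 × 1.84×10⁻⁵ = 1.36×10⁻⁴ J.

U ≈ 136 μJ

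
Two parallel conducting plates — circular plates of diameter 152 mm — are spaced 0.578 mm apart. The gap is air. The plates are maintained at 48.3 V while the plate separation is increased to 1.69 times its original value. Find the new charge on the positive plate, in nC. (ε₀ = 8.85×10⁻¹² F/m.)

Q ≈ 7.94 nC

A = π(152/2 mm)² = 1.81×10⁻² m².
Initially C₁ = ε₀A/d = 8.85×10⁻¹² × 1.81×10⁻² / 5.78×10⁻⁴ = 2.78×10⁻¹⁰ F.
Q₁ = 1.34×10⁻⁸ C.
Battery connected ⇒ V is held fixed. C₂ = 0.592 C₁ and Q = CV, so Q₂/Q₁ = C₂/C₁ = 0.592.
Q₂ = 0.592 × 1.34×10⁻⁸ = 7.94×10⁻⁹ C.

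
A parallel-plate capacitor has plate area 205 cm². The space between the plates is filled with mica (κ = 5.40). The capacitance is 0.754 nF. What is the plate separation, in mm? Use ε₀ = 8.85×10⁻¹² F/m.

1.30 mm

A = 205 cm² = 2.05×10⁻² m².
d = κε₀A/C = 5.40 × 8.85×10⁻¹² × 2.05×10⁻² / 7.54×10⁻¹⁰ = 1.30×10⁻³ m.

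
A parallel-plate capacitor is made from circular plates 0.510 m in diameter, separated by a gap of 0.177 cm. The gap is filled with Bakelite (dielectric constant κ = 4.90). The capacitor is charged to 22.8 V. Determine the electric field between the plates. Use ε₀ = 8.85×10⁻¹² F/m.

E = V/d = 22.8 / 1.77×10⁻³ = 1.29×10⁴ V/m.

E ≈ 12.9 V/mm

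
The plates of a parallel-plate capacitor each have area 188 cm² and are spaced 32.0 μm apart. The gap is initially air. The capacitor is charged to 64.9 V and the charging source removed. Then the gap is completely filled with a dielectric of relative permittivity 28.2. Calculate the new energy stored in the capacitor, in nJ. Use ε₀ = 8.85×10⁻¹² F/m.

A = 188 cm² = 1.88×10⁻² m².
Initially C₁ = ε₀A/d = 8.85×10⁻¹² × 1.88×10⁻² / 3.20×10⁻⁵ = 5.20×10⁻⁹ F.
U₁ = 1.09×10⁻⁵ J.
Isolated ⇒ Q is held fixed. C₂ = 28.2 C₁ and U = Q²/(2C), so U₂/U₁ = C₁/C₂ = 0.0355.
U₂ = 0.0355 × 1.09×10⁻⁵ = 3.88×10⁻⁷ J.

388 nJ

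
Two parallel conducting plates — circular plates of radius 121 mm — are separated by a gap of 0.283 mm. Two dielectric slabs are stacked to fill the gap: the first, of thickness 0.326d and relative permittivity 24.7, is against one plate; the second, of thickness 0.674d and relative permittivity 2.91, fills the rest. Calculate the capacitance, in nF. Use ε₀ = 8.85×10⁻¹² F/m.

5.88 nF

A = π(121 mm)² = 4.60×10⁻² m².
Stacked slabs ⇒ two capacitors in series, each with the full plate area.
C₁ = κ₁ε₀A/d₁ = 24.7 × 8.85×10⁻¹² × 4.60×10⁻² / 9.23×10⁻⁵ = 1.09×10⁻⁷ F.
C₂ = κ₂ε₀A/d₂ = 2.91 × 8.85×10⁻¹² × 4.60×10⁻² / 1.91×10⁻⁴ = 6.21×10⁻⁹ F.
C = (1/C₁ + 1/C₂)⁻¹ = 5.88×10⁻⁹ F.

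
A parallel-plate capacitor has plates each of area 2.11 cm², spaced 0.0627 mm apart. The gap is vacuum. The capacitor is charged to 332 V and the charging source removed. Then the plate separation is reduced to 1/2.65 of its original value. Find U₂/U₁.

Isolated ⇒ Q is held fixed.
C₂ = 2.65 C₁ and U = Q²/(2C), so U₂/U₁ = C₁/C₂ = 0.377.

U₂/U₁ ≈ 0.377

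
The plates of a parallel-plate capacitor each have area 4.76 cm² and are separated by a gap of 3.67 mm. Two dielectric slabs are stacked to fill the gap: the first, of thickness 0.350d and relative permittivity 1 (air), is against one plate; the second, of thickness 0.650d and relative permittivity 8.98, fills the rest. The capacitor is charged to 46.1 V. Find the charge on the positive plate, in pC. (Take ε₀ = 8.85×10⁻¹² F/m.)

A = 4.76 cm² = 4.76×10⁻⁴ m².
Stacked slabs ⇒ two capacitors in series, each with the full plate area.
C₁ = κ₁ε₀A/d₁ = 1.00 × 8.85×10⁻¹² × 4.76×10⁻⁴ / 1.28×10⁻³ = 3.28×10⁻¹² F.
C₂ = κ₂ε₀A/d₂ = 8.98 × 8.85×10⁻¹² × 4.76×10⁻⁴ / 2.39×10⁻³ = 1.59×10⁻¹¹ F.
C = (1/C₁ + 1/C₂)⁻¹ = 2.72×10⁻¹² F.
Q = CV = 2.72×10⁻¹² × 46.1 = 1.25×10⁻¹⁰ C.

125 pC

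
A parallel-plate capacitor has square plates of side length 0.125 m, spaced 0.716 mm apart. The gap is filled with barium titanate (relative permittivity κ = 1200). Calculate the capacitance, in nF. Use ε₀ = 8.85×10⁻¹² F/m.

A = (0.125 m)² = 1.56×10⁻² m².
C = κε₀A/d = 1200 × 8.85×10⁻¹² × 1.56×10⁻² / 7.16×10⁻⁴ = 2.32×10⁻⁷ F.

232 nF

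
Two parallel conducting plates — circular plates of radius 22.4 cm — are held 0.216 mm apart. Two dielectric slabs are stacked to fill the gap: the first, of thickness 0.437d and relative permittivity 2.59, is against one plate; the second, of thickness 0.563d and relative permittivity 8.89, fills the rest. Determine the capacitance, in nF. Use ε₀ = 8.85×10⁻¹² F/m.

27.8 nF

A = π(22.4 cm)² = 0.158 m².
Stacked slabs ⇒ two capacitors in series, each with the full plate area.
C₁ = κ₁ε₀A/d₁ = 2.59 × 8.85×10⁻¹² × 0.158 / 9.44×10⁻⁵ = 3.83×10⁻⁸ F.
C₂ = κ₂ε₀A/d₂ = 8.89 × 8.85×10⁻¹² × 0.158 / 1.22×10⁻⁴ = 1.02×10⁻⁷ F.
C = (1/C₁ + 1/C₂)⁻¹ = 2.78×10⁻⁸ F.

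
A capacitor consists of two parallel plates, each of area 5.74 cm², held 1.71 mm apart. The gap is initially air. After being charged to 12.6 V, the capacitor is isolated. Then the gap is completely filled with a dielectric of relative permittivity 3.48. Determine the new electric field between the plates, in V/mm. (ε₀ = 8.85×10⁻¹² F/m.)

2.12 V/mm

A = 5.74 cm² = 5.74×10⁻⁴ m².
Initially C₁ = ε₀A/d = 8.85×10⁻¹² × 5.74×10⁻⁴ / 1.71×10⁻³ = 2.97×10⁻¹² F.
E₁ = 7.37×10³ V/m.
Isolated ⇒ Q is held fixed. V₂ = Q/C₂ = V₁/3.48; E = V/d, so E₂/E₁ = (V₂/V₁)(d₁/d₂) = 0.287.
E₂ = 0.287 × 7.37×10³ = 2.12×10³ V/m.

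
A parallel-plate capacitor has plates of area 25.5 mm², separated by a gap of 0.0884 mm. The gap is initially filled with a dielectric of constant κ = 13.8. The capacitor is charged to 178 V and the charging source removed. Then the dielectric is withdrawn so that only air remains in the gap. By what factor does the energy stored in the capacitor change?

Isolated ⇒ Q is held fixed.
C₂ = 0.0725 C₁ and U = Q²/(2C), so U₂/U₁ = C₁/C₂ = 13.8.

13.8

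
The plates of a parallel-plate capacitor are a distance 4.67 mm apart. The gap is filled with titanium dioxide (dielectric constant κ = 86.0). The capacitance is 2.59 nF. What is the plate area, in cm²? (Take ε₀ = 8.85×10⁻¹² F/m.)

A = Cd/(κε₀) = 2.59×10⁻⁹ × 4.67×10⁻³ / (86.0 × 8.85×10⁻¹²) = 1.59×10⁻² m².

A ≈ 159 cm²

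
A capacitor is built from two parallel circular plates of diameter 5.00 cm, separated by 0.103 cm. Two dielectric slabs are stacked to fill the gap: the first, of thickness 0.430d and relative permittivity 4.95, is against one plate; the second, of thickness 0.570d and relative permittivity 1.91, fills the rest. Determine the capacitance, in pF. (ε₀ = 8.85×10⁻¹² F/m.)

C ≈ 43.8 pF

A = π(5.00/2 cm)² = 1.96×10⁻³ m².
Stacked slabs ⇒ two capacitors in series, each with the full plate area.
C₁ = κ₁ε₀A/d₁ = 4.95 × 8.85×10⁻¹² × 1.96×10⁻³ / 4.43×10⁻⁴ = 1.94×10⁻¹⁰ F.
C₂ = κ₂ε₀A/d₂ = 1.91 × 8.85×10⁻¹² × 1.96×10⁻³ / 5.87×10⁻⁴ = 5.65×10⁻¹¹ F.
C = (1/C₁ + 1/C₂)⁻¹ = 4.38×10⁻¹¹ F.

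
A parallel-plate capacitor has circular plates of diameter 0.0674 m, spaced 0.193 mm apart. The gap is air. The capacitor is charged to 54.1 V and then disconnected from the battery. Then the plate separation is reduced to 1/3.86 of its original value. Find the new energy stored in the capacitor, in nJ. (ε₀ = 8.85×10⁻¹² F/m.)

62.0 nJ

A = π(0.0674/2 m)² = 3.57×10⁻³ m².
Initially C₁ = ε₀A/d = 8.85×10⁻¹² × 3.57×10⁻³ / 1.93×10⁻⁴ = 1.64×10⁻¹⁰ F.
U₁ = 2.39×10⁻⁷ J.
Isolated ⇒ Q is held fixed. C₂ = 3.86 C₁ and U = Q²/(2C), so U₂/U₁ = C₁/C₂ = 0.259.
U₂ = 0.259 × 2.39×10⁻⁷ = 6.20×10⁻⁸ J.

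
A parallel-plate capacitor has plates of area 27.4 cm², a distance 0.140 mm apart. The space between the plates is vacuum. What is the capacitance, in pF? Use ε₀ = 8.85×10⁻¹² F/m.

C ≈ 173 pF

A = 27.4 cm² = 2.74×10⁻³ m².
C = ε₀A/d = 8.85×10⁻¹² × 2.74×10⁻³ / 1.40×10⁻⁴ = 1.73×10⁻¹⁰ F.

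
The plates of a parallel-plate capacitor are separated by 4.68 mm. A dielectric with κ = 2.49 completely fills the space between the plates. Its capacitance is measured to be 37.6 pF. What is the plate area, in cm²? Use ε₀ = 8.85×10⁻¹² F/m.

79.9 cm²

A = Cd/(κε₀) = 3.76×10⁻¹¹ × 4.68×10⁻³ / (2.49 × 8.85×10⁻¹²) = 7.99×10⁻³ m².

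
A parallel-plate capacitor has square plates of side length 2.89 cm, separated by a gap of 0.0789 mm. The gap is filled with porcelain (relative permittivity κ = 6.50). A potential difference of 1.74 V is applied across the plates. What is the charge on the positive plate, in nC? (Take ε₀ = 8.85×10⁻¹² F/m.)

Q ≈ 1.06 nC

A = (2.89 cm)² = 8.35×10⁻⁴ m².
C = κε₀A/d = 6.50 × 8.85×10⁻¹² × 8.35×10⁻⁴ / 7.89×10⁻⁵ = 6.09×10⁻¹⁰ F.
Q = CV = 6.09×10⁻¹⁰ × 1.74 = 1.06×10⁻⁹ C.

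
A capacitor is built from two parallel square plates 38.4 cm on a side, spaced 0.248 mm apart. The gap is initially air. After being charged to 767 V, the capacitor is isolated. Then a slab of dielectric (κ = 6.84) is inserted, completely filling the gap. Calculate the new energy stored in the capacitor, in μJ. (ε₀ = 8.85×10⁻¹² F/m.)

A = (38.4 cm)² = 0.147 m².
Initially C₁ = ε₀A/d = 8.85×10⁻¹² × 0.147 / 2.48×10⁻⁴ = 5.26×10⁻⁹ F.
U₁ = 1.55×10⁻³ J.
Isolated ⇒ Q is held fixed. C₂ = 6.84 C₁ and U = Q²/(2C), so U₂/U₁ = C₁/C₂ = 0.146.
U₂ = 0.146 × 1.55×10⁻³ = 2.26×10⁻⁴ J.

226 μJ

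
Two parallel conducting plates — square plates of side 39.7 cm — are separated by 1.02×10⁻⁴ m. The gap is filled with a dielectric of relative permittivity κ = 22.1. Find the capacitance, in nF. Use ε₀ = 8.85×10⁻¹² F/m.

302 nF

A = (39.7 cm)² = 0.158 m².
C = κε₀A/d = 22.1 × 8.85×10⁻¹² × 0.158 / 1.02×10⁻⁴ = 3.02×10⁻⁷ F.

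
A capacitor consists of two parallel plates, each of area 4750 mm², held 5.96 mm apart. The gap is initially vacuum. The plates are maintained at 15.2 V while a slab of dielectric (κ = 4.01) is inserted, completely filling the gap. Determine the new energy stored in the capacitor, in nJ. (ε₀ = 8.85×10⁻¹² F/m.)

A = 4750 mm² = 4.75×10⁻³ m².
Initially C₁ = ε₀A/d = 8.85×10⁻¹² × 4.75×10⁻³ / 5.96×10⁻³ = 7.05×10⁻¹² F.
U₁ = 8.15×10⁻¹⁰ J.
Battery connected ⇒ V is held fixed. C₂ = 4.01 C₁ and U = ½CV², so U₂/U₁ = C₂/C₁ = 4.01.
U₂ = 4.01 × 8.15×10⁻¹⁰ = 3.27×10⁻⁹ J.

U ≈ 3.27 nJ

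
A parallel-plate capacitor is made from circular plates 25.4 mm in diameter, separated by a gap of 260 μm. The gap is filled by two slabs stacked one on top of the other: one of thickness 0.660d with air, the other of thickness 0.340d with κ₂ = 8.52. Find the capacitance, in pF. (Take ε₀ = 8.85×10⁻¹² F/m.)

24.6 pF

A = π(25.4/2 mm)² = 5.07×10⁻⁴ m².
Stacked slabs ⇒ two capacitors in series, each with the full plate area.
C₁ = κ₁ε₀A/d₁ = 1.00 × 8.85×10⁻¹² × 5.07×10⁻⁴ / 1.72×10⁻⁴ = 2.61×10⁻¹¹ F.
C₂ = κ₂ε₀A/d₂ = 8.52 × 8.85×10⁻¹² × 5.07×10⁻⁴ / 8.84×10⁻⁵ = 4.32×10⁻¹⁰ F.
C = (1/C₁ + 1/C₂)⁻¹ = 2.46×10⁻¹¹ F.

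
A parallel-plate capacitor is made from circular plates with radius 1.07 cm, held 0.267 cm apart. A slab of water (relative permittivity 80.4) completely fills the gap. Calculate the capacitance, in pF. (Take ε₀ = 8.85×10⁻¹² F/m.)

C ≈ 95.9 pF

A = π(1.07 cm)² = 3.60×10⁻⁴ m².
C = κε₀A/d = 80.4 × 8.85×10⁻¹² × 3.60×10⁻⁴ / 2.67×10⁻³ = 9.59×10⁻¹¹ F.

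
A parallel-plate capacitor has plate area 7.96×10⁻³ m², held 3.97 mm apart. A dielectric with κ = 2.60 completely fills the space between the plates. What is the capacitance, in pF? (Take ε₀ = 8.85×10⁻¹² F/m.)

46.1 pF

C = κε₀A/d = 2.60 × 8.85×10⁻¹² × 7.96×10⁻³ / 3.97×10⁻³ = 4.61×10⁻¹¹ F.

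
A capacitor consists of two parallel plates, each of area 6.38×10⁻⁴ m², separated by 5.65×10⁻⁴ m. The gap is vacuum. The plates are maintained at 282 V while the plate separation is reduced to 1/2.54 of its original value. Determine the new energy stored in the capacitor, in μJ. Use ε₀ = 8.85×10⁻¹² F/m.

1.01 μJ

Initially C₁ = ε₀A/d = 8.85×10⁻¹² × 6.38×10⁻⁴ / 5.65×10⁻⁴ = 9.99×10⁻¹² F.
U₁ = 3.97×10⁻⁷ J.
Battery connected ⇒ V is held fixed. C₂ = 2.54 C₁ and U = ½CV², so U₂/U₁ = C₂/C₁ = 2.54.
U₂ = 2.54 × 3.97×10⁻⁷ = 1.01×10⁻⁶ J.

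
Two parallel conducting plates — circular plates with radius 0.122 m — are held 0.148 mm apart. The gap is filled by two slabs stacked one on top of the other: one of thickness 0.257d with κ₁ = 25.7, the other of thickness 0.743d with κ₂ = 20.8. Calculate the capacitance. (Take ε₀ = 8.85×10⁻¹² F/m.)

A = π(0.122 m)² = 4.68×10⁻² m².
Stacked slabs ⇒ two capacitors in series, each with the full plate area.
C₁ = κ₁ε₀A/d₁ = 25.7 × 8.85×10⁻¹² × 4.68×10⁻² / 3.80×10⁻⁵ = 2.80×10⁻⁷ F.
C₂ = κ₂ε₀A/d₂ = 20.8 × 8.85×10⁻¹² × 4.68×10⁻² / 1.10×10⁻⁴ = 7.83×10⁻⁸ F.
C = (1/C₁ + 1/C₂)⁻¹ = 6.12×10⁻⁸ F.

C ≈ 61.2 nF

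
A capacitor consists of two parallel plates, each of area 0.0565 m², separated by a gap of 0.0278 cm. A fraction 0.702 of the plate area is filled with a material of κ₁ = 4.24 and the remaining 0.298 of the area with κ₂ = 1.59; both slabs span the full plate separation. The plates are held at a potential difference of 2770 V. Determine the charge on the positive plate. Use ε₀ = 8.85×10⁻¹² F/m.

17.2 μC

Side-by-side slabs ⇒ two capacitors in parallel, each spanning the full gap.
C₁ = κ₁ε₀A₁/d = 4.24 × 8.85×10⁻¹² × 3.97×10⁻² / 2.78×10⁻⁴ = 5.35×10⁻⁹ F.
C₂ = κ₂ε₀A₂/d = 1.59 × 8.85×10⁻¹² × 1.68×10⁻² / 2.78×10⁻⁴ = 8.52×10⁻¹⁰ F.
C = C₁ + C₂ = 6.21×10⁻⁹ F.
Q = CV = 6.21×10⁻⁹ × 2770 = 1.72×10⁻⁵ C.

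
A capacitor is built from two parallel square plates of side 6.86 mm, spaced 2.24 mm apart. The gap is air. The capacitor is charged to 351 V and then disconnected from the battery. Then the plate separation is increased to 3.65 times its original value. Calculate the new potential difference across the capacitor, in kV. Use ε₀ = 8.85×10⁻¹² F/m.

A = (6.86 mm)² = 4.71×10⁻⁵ m².
Initially C₁ = ε₀A/d = 8.85×10⁻¹² × 4.71×10⁻⁵ / 2.24×10⁻³ = 1.86×10⁻¹³ F.
V₁ = 3.51×10² V.
Isolated ⇒ Q is held fixed. C₂ = 0.274 C₁ and V = Q/C, so V₂/V₁ = C₁/C₂ = 3.65.
V₂ = 3.65 × 3.51×10² = 1.28×10³ V.

1.28 kV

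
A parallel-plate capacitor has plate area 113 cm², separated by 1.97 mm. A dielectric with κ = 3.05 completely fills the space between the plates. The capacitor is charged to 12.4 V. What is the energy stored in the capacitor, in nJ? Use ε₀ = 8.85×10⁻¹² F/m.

U ≈ 11.9 nJ

A = 113 cm² = 1.13×10⁻² m².
C = κε₀A/d = 3.05 × 8.85×10⁻¹² × 1.13×10⁻² / 1.97×10⁻³ = 1.55×10⁻¹⁰ F.
U = ½CV² = ½ × 1.55×10⁻¹⁰ × (12.4)² = 1.19×10⁻⁸ J.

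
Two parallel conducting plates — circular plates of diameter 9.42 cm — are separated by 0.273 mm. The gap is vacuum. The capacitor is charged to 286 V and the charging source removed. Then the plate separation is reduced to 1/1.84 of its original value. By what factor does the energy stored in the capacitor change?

Isolated ⇒ Q is held fixed.
C₂ = 1.84 C₁ and U = Q²/(2C), so U₂/U₁ = C₁/C₂ = 0.543.

U₂/U₁ ≈ 0.543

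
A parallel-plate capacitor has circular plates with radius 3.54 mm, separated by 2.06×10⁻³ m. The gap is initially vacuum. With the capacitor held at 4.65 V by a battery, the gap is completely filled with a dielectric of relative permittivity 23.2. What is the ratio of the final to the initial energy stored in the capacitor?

23.2

Battery connected ⇒ V is held fixed.
C₂ = 23.2 C₁ and U = ½CV², so U₂/U₁ = C₂/C₁ = 23.2.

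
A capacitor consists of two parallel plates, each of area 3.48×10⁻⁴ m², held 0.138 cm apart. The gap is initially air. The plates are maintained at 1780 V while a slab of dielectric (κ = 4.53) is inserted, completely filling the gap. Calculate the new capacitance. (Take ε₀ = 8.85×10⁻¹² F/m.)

Initially C₁ = ε₀A/d = 8.85×10⁻¹² × 3.48×10⁻⁴ / 1.38×10⁻³ = 2.23×10⁻¹² F.
C = κε₀A/d scales with κ, so C₂/C₁ = κ = 4.53.
C₂ = 4.53 × 2.23×10⁻¹² = 1.01×10⁻¹¹ F.

C ≈ 10.1 pF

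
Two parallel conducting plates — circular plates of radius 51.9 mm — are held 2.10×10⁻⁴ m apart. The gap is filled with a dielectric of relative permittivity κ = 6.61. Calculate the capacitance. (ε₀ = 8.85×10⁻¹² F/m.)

C ≈ 2.36 nF

A = π(51.9 mm)² = 8.46×10⁻³ m².
C = κε₀A/d = 6.61 × 8.85×10⁻¹² × 8.46×10⁻³ / 2.10×10⁻⁴ = 2.36×10⁻⁹ F.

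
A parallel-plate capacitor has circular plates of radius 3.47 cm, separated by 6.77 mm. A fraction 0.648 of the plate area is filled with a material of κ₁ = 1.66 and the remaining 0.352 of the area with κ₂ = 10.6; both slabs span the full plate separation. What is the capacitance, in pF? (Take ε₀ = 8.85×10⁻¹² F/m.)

C ≈ 23.8 pF

A = π(3.47 cm)² = 3.78×10⁻³ m².
Side-by-side slabs ⇒ two capacitors in parallel, each spanning the full gap.
C₁ = κ₁ε₀A₁/d = 1.66 × 8.85×10⁻¹² × 2.45×10⁻³ / 6.77×10⁻³ = 5.32×10⁻¹² F.
C₂ = κ₂ε₀A₂/d = 10.6 × 8.85×10⁻¹² × 1.33×10⁻³ / 6.77×10⁻³ = 1.85×10⁻¹¹ F.
C = C₁ + C₂ = 2.38×10⁻¹¹ F.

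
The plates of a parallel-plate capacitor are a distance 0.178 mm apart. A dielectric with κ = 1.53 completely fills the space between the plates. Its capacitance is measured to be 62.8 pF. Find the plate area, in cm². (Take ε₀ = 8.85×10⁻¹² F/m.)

A = Cd/(κε₀) = 6.28×10⁻¹¹ × 1.78×10⁻⁴ / (1.53 × 8.85×10⁻¹²) = 8.26×10⁻⁴ m².

8.26 cm²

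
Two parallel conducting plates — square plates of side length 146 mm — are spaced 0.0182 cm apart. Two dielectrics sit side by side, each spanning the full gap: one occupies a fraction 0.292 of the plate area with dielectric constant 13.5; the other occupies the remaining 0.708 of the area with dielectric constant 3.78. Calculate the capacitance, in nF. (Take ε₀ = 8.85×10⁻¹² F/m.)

C ≈ 6.86 nF

A = (146 mm)² = 2.13×10⁻² m².
Side-by-side slabs ⇒ two capacitors in parallel, each spanning the full gap.
C₁ = κ₁ε₀A₁/d = 13.5 × 8.85×10⁻¹² × 6.22×10⁻³ / 1.82×10⁻⁴ = 4.09×10⁻⁹ F.
C₂ = κ₂ε₀A₂/d = 3.78 × 8.85×10⁻¹² × 1.51×10⁻² / 1.82×10⁻⁴ = 2.77×10⁻⁹ F.
C = C₁ + C₂ = 6.86×10⁻⁹ F.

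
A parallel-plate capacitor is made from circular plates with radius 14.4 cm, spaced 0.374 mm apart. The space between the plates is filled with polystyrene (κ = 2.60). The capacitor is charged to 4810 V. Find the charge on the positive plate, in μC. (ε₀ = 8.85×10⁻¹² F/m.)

Q ≈ 19.3 μC

A = π(14.4 cm)² = 6.51×10⁻² m².
C = κε₀A/d = 2.60 × 8.85×10⁻¹² × 6.51×10⁻² / 3.74×10⁻⁴ = 4.01×10⁻⁹ F.
Q = CV = 4.01×10⁻⁹ × 4810 = 1.93×10⁻⁵ C.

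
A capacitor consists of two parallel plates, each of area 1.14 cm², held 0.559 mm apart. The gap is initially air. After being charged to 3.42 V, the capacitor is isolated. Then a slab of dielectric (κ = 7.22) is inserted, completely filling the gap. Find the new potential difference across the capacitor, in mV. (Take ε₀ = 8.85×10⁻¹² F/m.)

A = 1.14 cm² = 1.14×10⁻⁴ m².
Initially C₁ = ε₀A/d = 8.85×10⁻¹² × 1.14×10⁻⁴ / 5.59×10⁻⁴ = 1.80×10⁻¹² F.
V₁ = 3.42 V.
Isolated ⇒ Q is held fixed. C₂ = 7.22 C₁ and V = Q/C, so V₂/V₁ = C₁/C₂ = 0.139.
V₂ = 0.139 × 3.42 = 0.474 V.

V ≈ 474 mV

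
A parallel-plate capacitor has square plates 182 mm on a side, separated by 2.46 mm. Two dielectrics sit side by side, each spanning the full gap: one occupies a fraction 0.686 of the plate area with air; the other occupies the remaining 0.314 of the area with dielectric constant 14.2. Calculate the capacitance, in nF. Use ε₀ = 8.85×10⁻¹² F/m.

A = (182 mm)² = 3.31×10⁻² m².
Side-by-side slabs ⇒ two capacitors in parallel, each spanning the full gap.
C₁ = κ₁ε₀A₁/d = 1.00 × 8.85×10⁻¹² × 2.27×10⁻² / 2.46×10⁻³ = 8.17×10⁻¹¹ F.
C₂ = κ₂ε₀A₂/d = 14.2 × 8.85×10⁻¹² × 1.04×10⁻² / 2.46×10⁻³ = 5.31×10⁻¹⁰ F.
C = C₁ + C₂ = 6.13×10⁻¹⁰ F.

C ≈ 0.613 nF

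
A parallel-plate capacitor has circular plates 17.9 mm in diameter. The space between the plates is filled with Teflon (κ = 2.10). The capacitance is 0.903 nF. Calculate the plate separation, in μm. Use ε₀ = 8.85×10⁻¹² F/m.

A = π(17.9/2 mm)² = 2.52×10⁻⁴ m².
d = κε₀A/C = 2.10 × 8.85×10⁻¹² × 2.52×10⁻⁴ / 9.03×10⁻¹⁰ = 5.18×10⁻⁶ m.

d ≈ 5.18 μm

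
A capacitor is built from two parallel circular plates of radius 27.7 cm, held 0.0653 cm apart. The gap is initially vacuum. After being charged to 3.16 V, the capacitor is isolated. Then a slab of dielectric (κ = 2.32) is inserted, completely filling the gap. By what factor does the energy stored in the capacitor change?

Isolated ⇒ Q is held fixed.
C₂ = 2.32 C₁ and U = Q²/(2C), so U₂/U₁ = C₁/C₂ = 0.431.

U₂/U₁ ≈ 0.431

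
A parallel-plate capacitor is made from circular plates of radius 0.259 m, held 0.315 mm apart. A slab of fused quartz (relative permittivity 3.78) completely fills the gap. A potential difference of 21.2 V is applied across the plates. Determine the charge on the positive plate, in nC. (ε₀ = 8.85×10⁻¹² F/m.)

Q ≈ 474 nC

A = π(0.259 m)² = 0.211 m².
C = κε₀A/d = 3.78 × 8.85×10⁻¹² × 0.211 / 3.15×10⁻⁴ = 2.24×10⁻⁸ F.
Q = CV = 2.24×10⁻⁸ × 21.2 = 4.74×10⁻⁷ C.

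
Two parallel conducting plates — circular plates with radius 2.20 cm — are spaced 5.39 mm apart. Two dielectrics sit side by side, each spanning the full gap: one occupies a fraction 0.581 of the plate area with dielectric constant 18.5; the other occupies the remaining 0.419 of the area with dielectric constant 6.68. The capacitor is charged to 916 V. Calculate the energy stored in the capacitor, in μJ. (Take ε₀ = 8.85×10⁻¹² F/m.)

A = π(2.20 cm)² = 1.52×10⁻³ m².
Side-by-side slabs ⇒ two capacitors in parallel, each spanning the full gap.
C₁ = κ₁ε₀A₁/d = 18.5 × 8.85×10⁻¹² × 8.83×10⁻⁴ / 5.39×10⁻³ = 2.68×10⁻¹¹ F.
C₂ = κ₂ε₀A₂/d = 6.68 × 8.85×10⁻¹² × 6.37×10⁻⁴ / 5.39×10⁻³ = 6.99×10⁻¹² F.
C = C₁ + C₂ = 3.38×10⁻¹¹ F.
U = ½CV² = ½ × 3.38×10⁻¹¹ × (916)² = 1.42×10⁻⁵ J.

14.2 μJ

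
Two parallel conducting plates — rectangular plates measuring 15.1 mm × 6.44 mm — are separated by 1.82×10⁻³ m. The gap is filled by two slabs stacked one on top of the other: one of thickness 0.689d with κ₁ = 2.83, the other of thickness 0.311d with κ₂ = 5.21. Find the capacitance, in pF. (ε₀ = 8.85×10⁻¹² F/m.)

A = 15.1 × 6.44 mm² = 9.72×10⁻⁵ m².
Stacked slabs ⇒ two capacitors in series, each with the full plate area.
C₁ = κ₁ε₀A/d₁ = 2.83 × 8.85×10⁻¹² × 9.72×10⁻⁵ / 1.25×10⁻³ = 1.94×10⁻¹² F.
C₂ = κ₂ε₀A/d₂ = 5.21 × 8.85×10⁻¹² × 9.72×10⁻⁵ / 5.66×10⁻⁴ = 7.92×10⁻¹² F.
C = (1/C₁ + 1/C₂)⁻¹ = 1.56×10⁻¹² F.

1.56 pF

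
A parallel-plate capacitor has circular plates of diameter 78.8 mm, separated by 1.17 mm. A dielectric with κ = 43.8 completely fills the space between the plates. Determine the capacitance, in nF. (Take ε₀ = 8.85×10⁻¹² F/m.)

A = π(78.8/2 mm)² = 4.88×10⁻³ m².
C = κε₀A/d = 43.8 × 8.85×10⁻¹² × 4.88×10⁻³ / 1.17×10⁻³ = 1.62×10⁻⁹ F.

C ≈ 1.62 nF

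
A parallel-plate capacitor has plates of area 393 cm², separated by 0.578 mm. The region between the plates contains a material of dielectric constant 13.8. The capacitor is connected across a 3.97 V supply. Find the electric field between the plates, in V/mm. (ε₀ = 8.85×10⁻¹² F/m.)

6.87 V/mm

E = V/d = 3.97 / 5.78×10⁻⁴ = 6.87×10³ V/m.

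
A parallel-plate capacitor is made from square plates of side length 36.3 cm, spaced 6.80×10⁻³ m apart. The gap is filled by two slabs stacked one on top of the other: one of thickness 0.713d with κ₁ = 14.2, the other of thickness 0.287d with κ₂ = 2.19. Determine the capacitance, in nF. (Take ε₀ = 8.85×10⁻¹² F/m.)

A = (36.3 cm)² = 0.132 m².
Stacked slabs ⇒ two capacitors in series, each with the full plate area.
C₁ = κ₁ε₀A/d₁ = 14.2 × 8.85×10⁻¹² × 0.132 / 4.85×10⁻³ = 3.42×10⁻⁹ F.
C₂ = κ₂ε₀A/d₂ = 2.19 × 8.85×10⁻¹² × 0.132 / 1.95×10⁻³ = 1.31×10⁻⁹ F.
C = (1/C₁ + 1/C₂)⁻¹ = 9.46×10⁻¹⁰ F.

C ≈ 0.946 nF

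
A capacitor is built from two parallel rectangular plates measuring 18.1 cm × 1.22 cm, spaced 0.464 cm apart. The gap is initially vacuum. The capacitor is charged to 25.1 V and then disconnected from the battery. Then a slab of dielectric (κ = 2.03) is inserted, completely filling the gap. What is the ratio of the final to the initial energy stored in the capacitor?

Isolated ⇒ Q is held fixed.
C₂ = 2.03 C₁ and U = Q²/(2C), so U₂/U₁ = C₁/C₂ = 0.493.

U₂/U₁ ≈ 0.493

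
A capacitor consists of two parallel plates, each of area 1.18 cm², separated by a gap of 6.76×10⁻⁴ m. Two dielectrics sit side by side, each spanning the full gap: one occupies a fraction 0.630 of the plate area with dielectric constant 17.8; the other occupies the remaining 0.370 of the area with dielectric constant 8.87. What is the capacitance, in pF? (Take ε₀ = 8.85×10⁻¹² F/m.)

C ≈ 22.4 pF

A = 1.18 cm² = 1.18×10⁻⁴ m².
Side-by-side slabs ⇒ two capacitors in parallel, each spanning the full gap.
C₁ = κ₁ε₀A₁/d = 17.8 × 8.85×10⁻¹² × 7.43×10⁻⁵ / 6.76×10⁻⁴ = 1.73×10⁻¹¹ F.
C₂ = κ₂ε₀A₂/d = 8.87 × 8.85×10⁻¹² × 4.37×10⁻⁵ / 6.76×10⁻⁴ = 5.07×10⁻¹² F.
C = C₁ + C₂ = 2.24×10⁻¹¹ F.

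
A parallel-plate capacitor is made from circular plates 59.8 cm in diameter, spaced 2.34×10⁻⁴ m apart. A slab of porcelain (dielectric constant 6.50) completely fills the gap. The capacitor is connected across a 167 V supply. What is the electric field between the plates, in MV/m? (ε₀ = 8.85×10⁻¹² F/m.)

E = V/d = 167 / 2.34×10⁻⁴ = 7.14×10⁵ V/m.

E ≈ 0.714 MV/m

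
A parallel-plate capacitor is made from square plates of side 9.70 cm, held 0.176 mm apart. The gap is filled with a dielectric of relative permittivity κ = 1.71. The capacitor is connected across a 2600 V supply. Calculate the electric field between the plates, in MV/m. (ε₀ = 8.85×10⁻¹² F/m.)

E ≈ 14.8 MV/m

E = V/d = 2600 / 1.76×10⁻⁴ = 1.48×10⁷ V/m.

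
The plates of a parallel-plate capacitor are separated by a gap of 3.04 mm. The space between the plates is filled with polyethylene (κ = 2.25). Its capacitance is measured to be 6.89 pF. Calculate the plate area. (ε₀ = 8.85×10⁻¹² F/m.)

A = Cd/(κε₀) = 6.89×10⁻¹² × 3.04×10⁻³ / (2.25 × 8.85×10⁻¹²) = 1.05×10⁻³ m².

A ≈ 10.5 cm²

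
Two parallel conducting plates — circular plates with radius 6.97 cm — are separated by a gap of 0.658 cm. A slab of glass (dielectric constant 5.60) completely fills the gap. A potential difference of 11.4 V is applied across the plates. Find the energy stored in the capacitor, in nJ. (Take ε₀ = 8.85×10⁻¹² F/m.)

U ≈ 7.47 nJ

A = π(6.97 cm)² = 1.53×10⁻² m².
C = κε₀A/d = 5.60 × 8.85×10⁻¹² × 1.53×10⁻² / 6.58×10⁻³ = 1.15×10⁻¹⁰ F.
U = ½CV² = ½ × 1.15×10⁻¹⁰ × (11.4)² = 7.47×10⁻⁹ J.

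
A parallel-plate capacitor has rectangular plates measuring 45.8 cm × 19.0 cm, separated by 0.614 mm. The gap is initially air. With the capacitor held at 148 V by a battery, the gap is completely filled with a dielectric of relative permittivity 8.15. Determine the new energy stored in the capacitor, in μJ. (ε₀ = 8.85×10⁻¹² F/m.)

A = 45.8 × 19.0 cm² = 8.70×10⁻² m².
Initially C₁ = ε₀A/d = 8.85×10⁻¹² × 8.70×10⁻² / 6.14×10⁻⁴ = 1.25×10⁻⁹ F.
U₁ = 1.37×10⁻⁵ J.
Battery connected ⇒ V is held fixed. C₂ = 8.15 C₁ and U = ½CV², so U₂/U₁ = C₂/C₁ = 8.15.
U₂ = 8.15 × 1.37×10⁻⁵ = 1.12×10⁻⁴ J.

112 μJ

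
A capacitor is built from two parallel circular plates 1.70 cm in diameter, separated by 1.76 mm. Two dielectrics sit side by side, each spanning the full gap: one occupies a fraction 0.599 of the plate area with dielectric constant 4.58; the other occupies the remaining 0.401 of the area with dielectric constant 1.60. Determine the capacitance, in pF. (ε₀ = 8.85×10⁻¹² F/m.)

A = π(1.70/2 cm)² = 2.27×10⁻⁴ m².
Side-by-side slabs ⇒ two capacitors in parallel, each spanning the full gap.
C₁ = κ₁ε₀A₁/d = 4.58 × 8.85×10⁻¹² × 1.36×10⁻⁴ / 1.76×10⁻³ = 3.13×10⁻¹² F.
C₂ = κ₂ε₀A₂/d = 1.60 × 8.85×10⁻¹² × 9.10×10⁻⁵ / 1.76×10⁻³ = 7.32×10⁻¹³ F.
C = C₁ + C₂ = 3.86×10⁻¹² F.

C ≈ 3.86 pF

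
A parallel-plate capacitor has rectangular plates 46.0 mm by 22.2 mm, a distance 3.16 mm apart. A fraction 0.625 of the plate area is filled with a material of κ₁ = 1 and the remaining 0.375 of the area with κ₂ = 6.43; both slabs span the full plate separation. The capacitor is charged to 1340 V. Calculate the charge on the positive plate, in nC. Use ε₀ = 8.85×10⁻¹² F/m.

A = 46.0 × 22.2 mm² = 1.02×10⁻³ m².
Side-by-side slabs ⇒ two capacitors in parallel, each spanning the full gap.
C₁ = κ₁ε₀A₁/d = 1.00 × 8.85×10⁻¹² × 6.38×10⁻⁴ / 3.16×10⁻³ = 1.79×10⁻¹² F.
C₂ = κ₂ε₀A₂/d = 6.43 × 8.85×10⁻¹² × 3.83×10⁻⁴ / 3.16×10⁻³ = 6.90×10⁻¹² F.
C = C₁ + C₂ = 8.68×10⁻¹² F.
Q = CV = 8.68×10⁻¹² × 1340 = 1.16×10⁻⁸ C.

Q ≈ 11.6 nC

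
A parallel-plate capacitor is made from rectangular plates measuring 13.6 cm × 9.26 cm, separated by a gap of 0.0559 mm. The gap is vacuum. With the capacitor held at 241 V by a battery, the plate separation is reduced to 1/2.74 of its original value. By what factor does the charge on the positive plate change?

Battery connected ⇒ V is held fixed.
C₂ = 2.74 C₁ and Q = CV, so Q₂/Q₁ = C₂/C₁ = 2.74.

2.74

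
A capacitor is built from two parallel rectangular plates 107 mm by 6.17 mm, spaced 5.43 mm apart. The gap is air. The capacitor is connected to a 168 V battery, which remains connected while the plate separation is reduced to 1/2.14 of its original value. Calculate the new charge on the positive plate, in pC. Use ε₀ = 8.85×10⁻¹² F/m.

A = 107 × 6.17 mm² = 6.60×10⁻⁴ m².
Initially C₁ = ε₀A/d = 8.85×10⁻¹² × 6.60×10⁻⁴ / 5.43×10⁻³ = 1.08×10⁻¹² F.
Q₁ = 1.81×10⁻¹⁰ C.
Battery connected ⇒ V is held fixed. C₂ = 2.14 C₁ and Q = CV, so Q₂/Q₁ = C₂/C₁ = 2.14.
Q₂ = 2.14 × 1.81×10⁻¹⁰ = 3.87×10⁻¹⁰ C.

Q ≈ 387 pC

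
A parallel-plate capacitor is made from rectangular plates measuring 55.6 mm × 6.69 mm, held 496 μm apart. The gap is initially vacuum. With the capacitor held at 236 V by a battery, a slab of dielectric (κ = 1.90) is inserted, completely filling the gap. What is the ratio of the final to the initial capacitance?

1.90

C = κε₀A/d scales with κ, so C₂/C₁ = κ = 1.90.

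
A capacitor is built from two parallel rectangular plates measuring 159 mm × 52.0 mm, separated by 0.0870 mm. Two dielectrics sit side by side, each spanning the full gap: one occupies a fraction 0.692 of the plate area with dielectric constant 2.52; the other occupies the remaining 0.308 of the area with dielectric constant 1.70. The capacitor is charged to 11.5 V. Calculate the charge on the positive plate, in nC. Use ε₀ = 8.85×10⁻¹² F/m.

A = 159 × 52.0 mm² = 8.27×10⁻³ m².
Side-by-side slabs ⇒ two capacitors in parallel, each spanning the full gap.
C₁ = κ₁ε₀A₁/d = 2.52 × 8.85×10⁻¹² × 5.72×10⁻³ / 8.70×10⁻⁵ = 1.47×10⁻⁹ F.
C₂ = κ₂ε₀A₂/d = 1.70 × 8.85×10⁻¹² × 2.55×10⁻³ / 8.70×10⁻⁵ = 4.40×10⁻¹⁰ F.
C = C₁ + C₂ = 1.91×10⁻⁹ F.
Q = CV = 1.91×10⁻⁹ × 11.5 = 2.19×10⁻⁸ C.

21.9 nC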